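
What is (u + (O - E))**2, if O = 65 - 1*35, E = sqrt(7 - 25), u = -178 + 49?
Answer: 9783 + 594*I*sqrt(2) ≈ 9783.0 + 840.04*I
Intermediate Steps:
u = -129
E = 3*I*sqrt(2) (E = sqrt(-18) = 3*I*sqrt(2) ≈ 4.2426*I)
O = 30 (O = 65 - 35 = 30)
(u + (O - E))**2 = (-129 + (30 - 3*I*sqrt(2)))**2 = (-99 - 3*I*sqrt(2))**2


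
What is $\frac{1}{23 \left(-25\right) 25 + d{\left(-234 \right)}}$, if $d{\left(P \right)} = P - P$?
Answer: $- \frac{1}{14375} \approx -6.9565 \cdot 10^{-5}$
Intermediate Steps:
$d{\left(P \right)} = 0$
$\frac{1}{23 \left(-25\right) 25 + d{\left(-234 \right)}} = \frac{1}{23 \left(-25\right) 25 + 0} = \frac{1}{\left(-575\right) 25 + 0} = \frac{1}{-14375 + 0} = \frac{1}{-14375} = - \frac{1}{14375}$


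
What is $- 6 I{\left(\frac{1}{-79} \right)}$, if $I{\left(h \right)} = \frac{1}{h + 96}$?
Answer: $- \frac{474}{7583} \approx -0.062508$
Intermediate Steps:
$I{\left(h \right)} = \frac{1}{96 + h}$
$- 6 I{\left(\frac{1}{-79} \right)} = - \frac{6}{96 + \frac{1}{-79}} = - \frac{6}{96 - \frac{1}{79}} = - \frac{6}{\frac{7583}{79}} = \left(-6\right) \frac{79}{7583} = - \frac{474}{7583}$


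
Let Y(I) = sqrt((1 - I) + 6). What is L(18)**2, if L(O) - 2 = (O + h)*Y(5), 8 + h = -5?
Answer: 54 + 20*sqrt(2) ≈ 82.284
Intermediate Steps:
h = -13 (h = -8 - 5 = -13)
Y(I) = sqrt(7 - I)
L(O) = 2 + sqrt(2)*(-13 + O) (L(O) = 2 + (O - 13)*sqrt(7 - 1*5) = 2 + (-13 + O)*sqrt(7 - 5) = 2 + (-13 + O)*sqrt(2) = 2 + sqrt(2)*(-13 + O))
L(18)**2 = (2 - 13*sqrt(2) + 18*sqrt(2))**2 = (2 + 5*sqrt(2))**2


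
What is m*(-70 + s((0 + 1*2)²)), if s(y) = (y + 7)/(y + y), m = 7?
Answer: -3843/8 ≈ -480.38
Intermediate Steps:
s(y) = (7 + y)/(2*y) (s(y) = (7 + y)/((2*y)) = (7 + y)*(1/(2*y)) = (7 + y)/(2*y))
m*(-70 + s((0 + 1*2)²)) = 7*(-70 + (7 + (0 + 1*2)²)/(2*((0 + 1*2)²))) = 7*(-70 + (7 + (0 + 2)²)/(2*((0 + 2)²))) = 7*(-70 + (7 + 2²)/(2*(2²))) = 7*(-70 + (½)*(7 + 4)/4) = 7*(-70 + (½)*(¼)*11) = 7*(-70 + 11/8) = 7*(-549/8) = -3843/8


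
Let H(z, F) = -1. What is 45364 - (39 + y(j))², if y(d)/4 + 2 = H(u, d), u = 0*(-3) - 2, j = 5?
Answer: 44635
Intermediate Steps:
u = -2 (u = 0 - 2 = -2)
y(d) = -12 (y(d) = -8 + 4*(-1) = -8 - 4 = -12)
45364 - (39 + y(j))² = 45364 - (39 - 12)² = 45364 - 1*27² = 45364 - 1*729 = 45364 - 729 = 44635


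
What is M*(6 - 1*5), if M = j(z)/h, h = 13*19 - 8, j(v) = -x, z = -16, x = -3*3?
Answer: 9/239 ≈ 0.037657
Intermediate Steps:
x = -9
j(v) = 9 (j(v) = -1*(-9) = 9)
h = 239 (h = 247 - 8 = 239)
M = 9/239 ≈ 0.037657
M*(6 - 1*5) = 9*(6 - 1*5)/239 = 9*(6 - 5)/239 = (9/239)*1 = 9/239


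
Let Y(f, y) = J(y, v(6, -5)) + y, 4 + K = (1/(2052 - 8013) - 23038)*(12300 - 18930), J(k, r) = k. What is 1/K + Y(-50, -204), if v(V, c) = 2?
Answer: -123827277447149/303498229042 ≈ -408.00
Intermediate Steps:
K = 303498229042/1987 (K = -4 + (1/(2052 - 8013) - 23038)*(12300 - 18930) = -4 + (1/(-5961) - 23038)*(-6630) = -4 + (-1/5961 - 23038)*(-6630) = -4 - 137329519/5961*(-6630) = -4 + 303498236990/1987 = 303498229042/1987 ≈ 1.5274e+8)
Y(f, y) = 2*y (Y(f, y) = y + y = 2*y)
1/K + Y(-50, -204) = 1/(303498229042/1987) + 2*(-204) = 1987/303498229042 - 408 = -123827277447149/303498229042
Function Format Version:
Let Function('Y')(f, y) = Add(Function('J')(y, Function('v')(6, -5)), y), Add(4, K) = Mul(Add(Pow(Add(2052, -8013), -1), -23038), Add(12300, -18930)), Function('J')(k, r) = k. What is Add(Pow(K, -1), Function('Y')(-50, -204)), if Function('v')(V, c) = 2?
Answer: Rational(-123827277447149, 303498229042) ≈ -408.00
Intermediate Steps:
K = Rational(303498229042, 1987) (K = Add(-4, Mul(Add(Pow(Add(2052, -8013), -1), -23038), Add(12300, -18930))) = Add(-4, Mul(Add(Pow(-5961, -1), -23038), -6630)) = Add(-4, Mul(Add(Rational(-1, 5961), -23038), -6630)) = Add(-4, Mul(Rational(-137329519, 5961), -6630)) = Add(-4, Rational(303498236990, 1987)) = Rational(303498229042, 1987) ≈ 1.5274e+8)
Function('Y')(f, y) = Mul(2, y) (Function('Y')(f, y) = Add(y, y) = Mul(2, y))
Add(Pow(K, -1), Function('Y')(-50, -204)) = Add(Pow(Rational(303498229042, 1987), -1), Mul(2, -204)) = Add(Rational(1987, 303498229042), -408) = Rational(-123827277447149, 303498229042)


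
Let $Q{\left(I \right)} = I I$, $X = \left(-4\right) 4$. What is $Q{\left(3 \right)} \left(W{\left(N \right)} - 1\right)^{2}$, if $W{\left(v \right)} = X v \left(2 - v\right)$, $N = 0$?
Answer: $9$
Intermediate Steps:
$X = -16$
$W{\left(v \right)} = - 16 v \left(2 - v\right)$
$Q{\left(I \right)} = I^{2}$
$Q{\left(3 \right)} \left(W{\left(N \right)} - 1\right)^{2} = 3^{2} \left(16 \cdot 0 \left(-2 + 0\right) - 1\right)^{2} = 9 \left(16 \cdot 0 \left(-2\right) - 1\right)^{2} = 9 \left(0 - 1\right)^{2} = 9 \left(-1\right)^{2} = 9 \cdot 1 = 9$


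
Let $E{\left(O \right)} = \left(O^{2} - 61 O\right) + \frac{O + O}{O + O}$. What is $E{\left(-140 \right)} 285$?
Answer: $8020185$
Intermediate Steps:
$E{\left(O \right)} = 1 + O^{2} - 61 O$ ($E{\left(O \right)} = \left(O^{2} - 61 O\right) + \frac{2 O}{2 O} = \left(O^{2} - 61 O\right) + 2 O \frac{1}{2 O} = \left(O^{2} - 61 O\right) + 1 = 1 + O^{2} - 61 O$)
$E{\left(-140 \right)} 285 = \left(1 + \left(-140\right)^{2} - -8540\right) 285 = \left(1 + 19600 + 8540\right) 285 = 28141 \cdot 285 = 8020185$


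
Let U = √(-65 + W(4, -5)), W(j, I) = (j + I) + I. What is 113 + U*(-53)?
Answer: 113 - 53*I*√71 ≈ 113.0 - 446.59*I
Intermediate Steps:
W(j, I) = j + 2*I (W(j, I) = (I + j) + I = j + 2*I)
U = I*√71 (U = √(-65 + (4 + 2*(-5))) = √(-65 + (4 - 10)) = √(-65 - 6) = √(-71) = I*√71 ≈ 8.4261*I)
113 + U*(-53) = 113 + (I*√71)*(-53) = 113 - 53*I*√71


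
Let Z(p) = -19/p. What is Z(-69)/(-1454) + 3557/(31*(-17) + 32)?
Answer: -118956329/16553790 ≈ -7.1861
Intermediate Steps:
Z(-69)/(-1454) + 3557/(31*(-17) + 32) = -19/(-69)/(-1454) + 3557/(31*(-17) + 32) = -19*(-1/69)*(-1/1454) + 3557/(-527 + 32) = (19/69)*(-1/1454) + 3557/(-495) = -19/100326 + 3557*(-1/495) = -19/100326 - 3557/495 = -118956329/16553790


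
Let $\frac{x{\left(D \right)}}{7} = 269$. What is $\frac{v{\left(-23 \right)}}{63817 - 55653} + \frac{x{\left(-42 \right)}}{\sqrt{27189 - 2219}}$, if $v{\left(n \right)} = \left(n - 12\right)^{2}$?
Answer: $\frac{1225}{8164} + \frac{1883 \sqrt{24970}}{24970} \approx 12.066$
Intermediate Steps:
$x{\left(D \right)} = 1883$ ($x{\left(D \right)} = 7 \cdot 269 = 1883$)
$v{\left(n \right)} = \left(-12 + n\right)^{2}$
$\frac{v{\left(-23 \right)}}{63817 - 55653} + \frac{x{\left(-42 \right)}}{\sqrt{27189 - 2219}} = \frac{\left(-12 - 23\right)^{2}}{63817 - 55653} + \frac{1883}{\sqrt{27189 - 2219}} = \frac{\left(-35\right)^{2}}{8164} + \frac{1883}{\sqrt{24970}} = 1225 \cdot \frac{1}{8164} + 1883 \frac{\sqrt{24970}}{24970} = \frac{1225}{8164} + \frac{1883 \sqrt{24970}}{24970}$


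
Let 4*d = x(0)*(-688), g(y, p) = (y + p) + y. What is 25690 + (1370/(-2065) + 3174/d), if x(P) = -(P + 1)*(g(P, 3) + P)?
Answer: 912652333/35518 ≈ 25696.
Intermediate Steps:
g(y, p) = p + 2*y (g(y, p) = (p + y) + y = p + 2*y)
x(P) = -(1 + P)*(3 + 3*P) (x(P) = -(P + 1)*((3 + 2*P) + P) = -(1 + P)*(3 + 3*P))
d = 516 (d = ((-3 - 6*0 - 3*0²)*(-688))/4 = ((-3 + 0 - 3*0)*(-688))/4 = ((-3 + 0 + 0)*(-688))/4 = (-3*(-688))/4 = (¼)*2064 = 516)
25690 + (1370/(-2065) + 3174/d) = 25690 + (1370/(-2065) + 3174/516) = 25690 + (1370*(-1/2065) + 3174*(1/516)) = 25690 + (-274/413 + 529/86) = 25690 + 194913/35518 = 912652333/35518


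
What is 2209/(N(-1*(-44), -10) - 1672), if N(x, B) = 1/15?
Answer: -33135/25079 ≈ -1.3212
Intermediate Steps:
N(x, B) = 1/15
2209/(N(-1*(-44), -10) - 1672) = 2209/(1/15 - 1672) = 2209/(-25079/15) = 2209*(-15/25079) = -33135/25079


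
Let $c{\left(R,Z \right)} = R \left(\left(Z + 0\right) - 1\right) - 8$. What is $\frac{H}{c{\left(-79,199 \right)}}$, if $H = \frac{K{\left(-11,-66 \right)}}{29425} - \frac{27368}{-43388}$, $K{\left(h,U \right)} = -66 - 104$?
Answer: $- \frac{19948186}{499505705875} \approx -3.9936 \cdot 10^{-5}$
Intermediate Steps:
$K{\left(h,U \right)} = -170$
$H = \frac{39896372}{63834595}$ ($H = - \frac{170}{29425} - \frac{27368}{-43388} = \left(-170\right) \frac{1}{29425} - - \frac{6842}{10847} = - \frac{34}{5885} + \frac{6842}{10847} = \frac{39896372}{63834595} \approx 0.625$)
$c{\left(R,Z \right)} = -8 + R \left(-1 + Z\right)$ ($c{\left(R,Z \right)} = R \left(Z - 1\right) - 8 = R \left(-1 + Z\right) - 8 = -8 + R \left(-1 + Z\right)$)
$\frac{H}{c{\left(-79,199 \right)}} = \frac{39896372}{63834595 \left(-8 - -79 - 15721\right)} = \frac{39896372}{63834595 \left(-8 + 79 - 15721\right)} = \frac{39896372}{63834595 \left(-15650\right)} = \frac{39896372}{63834595} \left(- \frac{1}{15650}\right) = - \frac{19948186}{499505705875}$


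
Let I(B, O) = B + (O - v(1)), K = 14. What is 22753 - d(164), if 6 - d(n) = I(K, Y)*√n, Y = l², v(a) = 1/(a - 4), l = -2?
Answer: 22747 + 110*√41/3 ≈ 22982.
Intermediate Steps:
v(a) = 1/(-4 + a)
Y = 4 (Y = (-2)² = 4)
I(B, O) = ⅓ + B + O (I(B, O) = B + (O - 1/(-4 + 1)) = B + (O - 1/(-3)) = B + (O - 1*(-⅓)) = B + (O + ⅓) = B + (⅓ + O) = ⅓ + B + O)
d(n) = 6 - 55*√n/3 (d(n) = 6 - (⅓ + 14 + 4)*√n = 6 - 55*√n/3)
22753 - d(164) = 22753 - (6 - 110*√41/3) = 22753 + (-6 + 110*√41/3) = 22747 + 110*√41/3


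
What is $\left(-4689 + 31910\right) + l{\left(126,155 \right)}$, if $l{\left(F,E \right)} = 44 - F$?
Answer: $27139$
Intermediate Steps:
$\left(-4689 + 31910\right) + l{\left(126,155 \right)} = \left(-4689 + 31910\right) + \left(44 - 126\right) = 27221 + \left(44 - 126\right) = 27221 - 82 = 27139$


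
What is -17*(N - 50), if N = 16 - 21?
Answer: 935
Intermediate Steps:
N = -5
-17*(N - 50) = -17*(-5 - 50) = -17*(-55) = 935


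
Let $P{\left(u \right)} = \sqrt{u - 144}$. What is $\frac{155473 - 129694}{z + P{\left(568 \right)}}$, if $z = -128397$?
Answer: $- \frac{3309946263}{16485789185} - \frac{51558 \sqrt{106}}{16485789185} \approx -0.20081$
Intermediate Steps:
$P{\left(u \right)} = \sqrt{-144 + u}$
$\frac{155473 - 129694}{z + P{\left(568 \right)}} = \frac{155473 - 129694}{-128397 + \sqrt{-144 + 568}} = \frac{25779}{-128397 + \sqrt{424}} = \frac{25779}{-128397 + 2 \sqrt{106}}$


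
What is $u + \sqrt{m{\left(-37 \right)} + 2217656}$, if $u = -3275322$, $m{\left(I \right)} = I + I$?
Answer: $-3275322 + 3 \sqrt{246398} \approx -3.2738 \cdot 10^{6}$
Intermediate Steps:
$m{\left(I \right)} = 2 I$
$u + \sqrt{m{\left(-37 \right)} + 2217656} = -3275322 + \sqrt{2 \left(-37\right) + 2217656} = -3275322 + \sqrt{-74 + 2217656} = -3275322 + \sqrt{2217582} = -3275322 + 3 \sqrt{246398}$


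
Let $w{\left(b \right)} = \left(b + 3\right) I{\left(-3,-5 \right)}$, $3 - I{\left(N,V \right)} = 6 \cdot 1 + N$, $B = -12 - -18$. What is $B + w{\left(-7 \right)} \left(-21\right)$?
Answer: $6$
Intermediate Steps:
$B = 6$ ($B = -12 + 18 = 6$)
$I{\left(N,V \right)} = -3 - N$ ($I{\left(N,V \right)} = 3 - \left(6 \cdot 1 + N\right) = 3 - \left(6 + N\right) = -3 - N$)
$w{\left(b \right)} = 0$ ($w{\left(b \right)} = \left(b + 3\right) \left(-3 - -3\right) = \left(3 + b\right) \left(-3 + 3\right) = \left(3 + b\right) 0 = 0$)
$B + w{\left(-7 \right)} \left(-21\right) = 6 + 0 \left(-21\right) = 6 + 0 = 6$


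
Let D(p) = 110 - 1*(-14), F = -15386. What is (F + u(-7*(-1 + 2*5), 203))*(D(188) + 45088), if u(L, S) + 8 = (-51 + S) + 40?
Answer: -687312824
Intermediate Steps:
D(p) = 124 (D(p) = 110 + 14 = 124)
u(L, S) = -19 + S (u(L, S) = -8 + ((-51 + S) + 40) = -8 + (-11 + S) = -19 + S)
(F + u(-7*(-1 + 2*5), 203))*(D(188) + 45088) = (-15386 + (-19 + 203))*(124 + 45088) = (-15386 + 184)*45212 = -15202*45212 = -687312824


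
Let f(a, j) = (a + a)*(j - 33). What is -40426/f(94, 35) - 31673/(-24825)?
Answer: -495833201/4667100 ≈ -106.24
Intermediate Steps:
f(a, j) = 2*a*(-33 + j) (f(a, j) = (2*a)*(-33 + j) = 2*a*(-33 + j))
-40426/f(94, 35) - 31673/(-24825) = -40426*1/(188*(-33 + 35)) - 31673/(-24825) = -40426/(2*94*2) - 31673*(-1/24825) = -40426/376 + 31673/24825 = -40426*1/376 + 31673/24825 = -20213/188 + 31673/24825 = -495833201/4667100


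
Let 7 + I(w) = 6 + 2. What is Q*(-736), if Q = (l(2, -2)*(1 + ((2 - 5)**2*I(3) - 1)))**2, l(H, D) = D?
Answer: -238464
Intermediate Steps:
I(w) = 1 (I(w) = -7 + (6 + 2) = -7 + 8 = 1)
Q = 324 (Q = (-2*(1 + ((2 - 5)**2*1 - 1)))**2 = (-2*(1 + ((-3)**2*1 - 1)))**2 = (-2*(1 + (9*1 - 1)))**2 = (-2*(1 + (9 - 1)))**2 = (-2*(1 + 8))**2 = (-2*9)**2 = (-18)**2 = 324)
Q*(-736) = 324*(-736) = -238464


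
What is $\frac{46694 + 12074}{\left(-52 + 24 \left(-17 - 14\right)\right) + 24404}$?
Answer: $\frac{7346}{2951} \approx 2.4893$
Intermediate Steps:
$\frac{46694 + 12074}{\left(-52 + 24 \left(-17 - 14\right)\right) + 24404} = \frac{58768}{\left(-52 + 24 \left(-31\right)\right) + 24404} = \frac{58768}{\left(-52 - 744\right) + 24404} = \frac{58768}{-796 + 24404} = \frac{58768}{23608} = 58768 \cdot \frac{1}{23608} = \frac{7346}{2951}$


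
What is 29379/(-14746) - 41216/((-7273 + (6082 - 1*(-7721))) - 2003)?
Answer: -740769869/66755142 ≈ -11.097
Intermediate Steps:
29379/(-14746) - 41216/((-7273 + (6082 - 1*(-7721))) - 2003) = 29379*(-1/14746) - 41216/((-7273 + (6082 + 7721)) - 2003) = -29379/14746 - 41216/((-7273 + 13803) - 2003) = -29379/14746 - 41216/(6530 - 2003) = -29379/14746 - 41216/4527 = -740769869/66755142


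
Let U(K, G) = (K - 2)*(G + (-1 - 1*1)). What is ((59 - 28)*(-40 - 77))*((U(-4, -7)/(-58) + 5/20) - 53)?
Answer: 22585329/116 ≈ 1.9470e+5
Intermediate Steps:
U(K, G) = (-2 + G)*(-2 + K) (U(K, G) = (-2 + K)*(G + (-1 - 1)) = (-2 + K)*(G - 2) = (-2 + K)*(-2 + G) = (-2 + G)*(-2 + K))
((59 - 28)*(-40 - 77))*((U(-4, -7)/(-58) + 5/20) - 53) = ((59 - 28)*(-40 - 77))*(((4 - 2*(-7) - 2*(-4) - 7*(-4))/(-58) + 5/20) - 53) = (31*(-117))*(((4 + 14 + 8 + 28)*(-1/58) + 5*(1/20)) - 53) = -3627*((54*(-1/58) + 1/4) - 53) = -3627*((-27/29 + 1/4) - 53) = -3627*(-79/116 - 53) = -3627*(-6227/116) = 22585329/116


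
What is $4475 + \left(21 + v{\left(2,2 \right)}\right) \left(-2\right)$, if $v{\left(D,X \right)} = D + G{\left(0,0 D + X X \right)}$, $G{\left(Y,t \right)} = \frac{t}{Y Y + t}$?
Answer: $4427$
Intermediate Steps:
$G{\left(Y,t \right)} = \frac{t}{t + Y^{2}}$ ($G{\left(Y,t \right)} = \frac{t}{Y^{2} + t} = \frac{t}{t + Y^{2}}$)
$v{\left(D,X \right)} = 1 + D$ ($v{\left(D,X \right)} = D + \frac{0 D + X X}{\left(0 D + X X\right) + 0^{2}} = D + \frac{0 + X^{2}}{\left(0 + X^{2}\right) + 0} = D + \frac{X^{2}}{X^{2} + 0} = D + \frac{X^{2}}{X^{2}} = D + 1 = 1 + D$)
$4475 + \left(21 + v{\left(2,2 \right)}\right) \left(-2\right) = 4475 + \left(21 + \left(1 + 2\right)\right) \left(-2\right) = 4475 + \left(21 + 3\right) \left(-2\right) = 4475 + 24 \left(-2\right) = 4475 - 48 = 4427$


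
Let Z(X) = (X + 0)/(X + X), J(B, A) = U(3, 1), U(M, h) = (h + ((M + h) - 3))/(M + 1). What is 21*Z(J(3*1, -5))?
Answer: 21/2 ≈ 10.500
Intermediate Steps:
U(M, h) = (-3 + M + 2*h)/(1 + M) (U(M, h) = (h + (-3 + M + h))/(1 + M) = (-3 + M + 2*h)/(1 + M))
J(B, A) = 1/2 (J(B, A) = (-3 + 3 + 2*1)/(1 + 3) = (-3 + 3 + 2)/4 = (1/4)*2 = 1/2)
Z(X) = 1/2 (Z(X) = X/((2*X)) = X*(1/(2*X)) = 1/2)
21*Z(J(3*1, -5)) = 21*(1/2) = 21/2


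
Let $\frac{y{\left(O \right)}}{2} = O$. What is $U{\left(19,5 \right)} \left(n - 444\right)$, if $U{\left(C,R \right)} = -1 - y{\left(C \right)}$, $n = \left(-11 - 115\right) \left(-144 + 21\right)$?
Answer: $-587106$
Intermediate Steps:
$y{\left(O \right)} = 2 O$
$n = 15498$ ($n = \left(-126\right) \left(-123\right) = 15498$)
$U{\left(C,R \right)} = -1 - 2 C$
$U{\left(19,5 \right)} \left(n - 444\right) = \left(-1 - 38\right) \left(15498 - 444\right) = \left(-1 - 38\right) 15054 = \left(-39\right) 15054 = -587106$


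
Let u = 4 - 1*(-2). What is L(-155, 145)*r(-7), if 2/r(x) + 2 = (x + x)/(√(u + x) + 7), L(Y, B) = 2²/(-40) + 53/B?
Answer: -7623/57130 - 539*I/57130 ≈ -0.13343 - 0.0094346*I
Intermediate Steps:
u = 6 (u = 4 + 2 = 6)
L(Y, B) = -⅒ + 53/B (L(Y, B) = 4*(-1/40) + 53/B = -⅒ + 53/B)
r(x) = 2/(-2 + 2*x/(7 + √(6 + x))) (r(x) = 2/(-2 + (x + x)/(√(6 + x) + 7)) = 2/(-2 + (2*x)/(7 + √(6 + x))) = 2/(-2 + 2*x/(7 + √(6 + x))))
L(-155, 145)*r(-7) = ((⅒)*(530 - 1*145)/145)*((7 + √(6 - 7))/(-7 - 7 - √(6 - 7))) = ((⅒)*(1/145)*(530 - 145))*((7 + √(-1))/(-7 - 7 - √(-1))) = ((⅒)*(1/145)*385)*((7 + I)/(-7 - 7 - I)) = 77*((7 + I)/(-14 - I))/290 = 77*(((-14 + I)/197)*(7 + I))/290 = 77*((-14 + I)*(7 + I)/197)/290 = 77*(-14 + I)*(7 + I)/57130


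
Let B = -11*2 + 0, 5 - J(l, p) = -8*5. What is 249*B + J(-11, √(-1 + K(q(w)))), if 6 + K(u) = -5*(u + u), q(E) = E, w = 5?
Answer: -5433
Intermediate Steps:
K(u) = -6 - 10*u (K(u) = -6 - 5*(u + u) = -6 - 10*u)
J(l, p) = 45 (J(l, p) = 5 - (-8)*5 = 5 - 1*(-40) = 5 + 40 = 45)
B = -22 (B = -22 + 0 = -22)
249*B + J(-11, √(-1 + K(q(w)))) = 249*(-22) + 45 = -5478 + 45 = -5433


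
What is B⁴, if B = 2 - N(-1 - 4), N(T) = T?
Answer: 2401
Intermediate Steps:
B = 7 (B = 2 - (-1 - 4) = 2 - 1*(-5) = 2 + 5 = 7)
B⁴ = 7⁴ = 2401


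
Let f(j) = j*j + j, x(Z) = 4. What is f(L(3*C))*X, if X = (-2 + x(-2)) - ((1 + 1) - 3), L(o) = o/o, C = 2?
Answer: 6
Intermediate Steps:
L(o) = 1
f(j) = j + j² (f(j) = j² + j = j + j²)
X = 3 (X = (-2 + 4) - ((1 + 1) - 3) = 2 - (2 - 3) = 2 - 1*(-1) = 2 + 1 = 3)
f(L(3*C))*X = (1*(1 + 1))*3 = (1*2)*3 = 2*3 = 6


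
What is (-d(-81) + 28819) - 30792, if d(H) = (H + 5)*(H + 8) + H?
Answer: -7440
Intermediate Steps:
d(H) = H + (5 + H)*(8 + H) (d(H) = (5 + H)*(8 + H) + H = H + (5 + H)*(8 + H))
(-d(-81) + 28819) - 30792 = (-(40 + (-81)² + 14*(-81)) + 28819) - 30792 = (-(40 + 6561 - 1134) + 28819) - 30792 = (-1*5467 + 28819) - 30792 = (-5467 + 28819) - 30792 = 23352 - 30792 = -7440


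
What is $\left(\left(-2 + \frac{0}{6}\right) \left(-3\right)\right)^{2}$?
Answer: $36$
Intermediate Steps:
$\left(\left(-2 + \frac{0}{6}\right) \left(-3\right)\right)^{2} = \left(\left(-2 + 0 \cdot \frac{1}{6}\right) \left(-3\right)\right)^{2} = \left(\left(-2 + 0\right) \left(-3\right)\right)^{2} = \left(\left(-2\right) \left(-3\right)\right)^{2} = 6^{2} = 36$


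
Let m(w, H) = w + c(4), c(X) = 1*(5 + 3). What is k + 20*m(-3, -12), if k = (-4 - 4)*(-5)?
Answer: 140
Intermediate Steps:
c(X) = 8 (c(X) = 1*8 = 8)
m(w, H) = 8 + w (m(w, H) = w + 8 = 8 + w)
k = 40 (k = -8*(-5) = 40)
k + 20*m(-3, -12) = 40 + 20*(8 - 3) = 40 + 20*5 = 40 + 100 = 140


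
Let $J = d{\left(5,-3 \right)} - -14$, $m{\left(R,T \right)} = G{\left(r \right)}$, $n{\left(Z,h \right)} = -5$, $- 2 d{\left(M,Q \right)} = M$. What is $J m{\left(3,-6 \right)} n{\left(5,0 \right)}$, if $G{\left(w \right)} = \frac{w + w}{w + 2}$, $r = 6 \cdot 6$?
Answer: $- \frac{2070}{19} \approx -108.95$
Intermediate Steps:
$d{\left(M,Q \right)} = - \frac{M}{2}$
$r = 36$
$G{\left(w \right)} = \frac{2 w}{2 + w}$
$m{\left(R,T \right)} = \frac{36}{19}$ ($m{\left(R,T \right)} = 2 \cdot 36 \frac{1}{2 + 36} = 2 \cdot 36 \cdot \frac{1}{38} = \frac{36}{19}$)
$J = \frac{23}{2}$ ($J = \left(- \frac{1}{2}\right) 5 - -14 = - \frac{5}{2} + 14 = \frac{23}{2} \approx 11.5$)
$J m{\left(3,-6 \right)} n{\left(5,0 \right)} = \frac{23}{2} \cdot \frac{36}{19} \left(-5\right) = \frac{414}{19} \left(-5\right) = - \frac{2070}{19}$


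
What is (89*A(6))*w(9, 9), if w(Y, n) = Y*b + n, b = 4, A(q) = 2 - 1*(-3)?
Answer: 20025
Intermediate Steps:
A(q) = 5 (A(q) = 2 + 3 = 5)
w(Y, n) = n + 4*Y (w(Y, n) = Y*4 + n = 4*Y + n = n + 4*Y)
(89*A(6))*w(9, 9) = (89*5)*(9 + 4*9) = 445*(9 + 36) = 445*45 = 20025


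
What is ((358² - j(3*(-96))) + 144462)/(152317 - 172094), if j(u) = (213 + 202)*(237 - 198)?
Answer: -256441/19777 ≈ -12.967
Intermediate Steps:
j(u) = 16185 (j(u) = 415*39 = 16185)
((358² - j(3*(-96))) + 144462)/(152317 - 172094) = ((358² - 1*16185) + 144462)/(152317 - 172094) = ((128164 - 16185) + 144462)/(-19777) = (111979 + 144462)*(-1/19777) = 256441*(-1/19777) = -256441/19777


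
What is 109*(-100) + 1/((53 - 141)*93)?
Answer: -89205601/8184 ≈ -10900.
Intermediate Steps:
109*(-100) + 1/((53 - 141)*93) = -10900 + (1/93)/(-88) = -10900 - 1/88*1/93 = -10900 - 1/8184 = -89205601/8184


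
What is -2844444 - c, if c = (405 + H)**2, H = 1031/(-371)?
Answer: -413779918780/137641 ≈ -3.0062e+6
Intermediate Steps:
H = -1031/371 (H = 1031*(-1/371) = -1031/371 ≈ -2.7790)
c = 22267802176/137641 (c = (405 - 1031/371)**2 = (149224/371)**2 = 22267802176/137641 ≈ 1.6178e+5)
-2844444 - c = -2844444 - 1*22267802176/137641 = -2844444 - 22267802176/137641 = -413779918780/137641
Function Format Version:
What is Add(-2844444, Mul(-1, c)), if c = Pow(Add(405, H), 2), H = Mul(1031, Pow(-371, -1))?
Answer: Rational(-413779918780, 137641) ≈ -3.0062e+6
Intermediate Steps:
H = Rational(-1031, 371) (H = Mul(1031, Rational(-1, 371)) = Rational(-1031, 371) ≈ -2.7790)
c = Rational(22267802176, 137641) (c = Pow(Add(405, Rational(-1031, 371)), 2) = Pow(Rational(149224, 371), 2) = Rational(22267802176, 137641) ≈ 1.6178e+5)
Add(-2844444, Mul(-1, c)) = Add(-2844444, Mul(-1, Rational(22267802176, 137641))) = Add(-2844444, Rational(-22267802176, 137641)) = Rational(-413779918780, 137641)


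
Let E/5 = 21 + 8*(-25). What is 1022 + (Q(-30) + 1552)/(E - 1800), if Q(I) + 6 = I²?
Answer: 2751844/2695 ≈ 1021.1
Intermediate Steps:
E = -895 (E = 5*(21 + 8*(-25)) = 5*(21 - 200) = 5*(-179) = -895)
Q(I) = -6 + I²
1022 + (Q(-30) + 1552)/(E - 1800) = 1022 + ((-6 + (-30)²) + 1552)/(-895 - 1800) = 1022 + ((-6 + 900) + 1552)/(-2695) = 1022 + (894 + 1552)*(-1/2695) = 1022 + 2446*(-1/2695) = 1022 - 2446/2695 = 2751844/2695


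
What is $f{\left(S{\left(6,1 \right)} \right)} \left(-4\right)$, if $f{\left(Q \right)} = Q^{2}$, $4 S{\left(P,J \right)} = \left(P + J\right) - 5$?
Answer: $-1$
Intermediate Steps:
$S{\left(P,J \right)} = - \frac{5}{4} + \frac{J}{4} + \frac{P}{4}$ ($S{\left(P,J \right)} = \frac{\left(P + J\right) - 5}{4} = \frac{\left(J + P\right) - 5}{4} = \frac{-5 + J + P}{4} = - \frac{5}{4} + \frac{J}{4} + \frac{P}{4}$)
$f{\left(S{\left(6,1 \right)} \right)} \left(-4\right) = \left(- \frac{5}{4} + \frac{1}{4} \cdot 1 + \frac{1}{4} \cdot 6\right)^{2} \left(-4\right) = \left(- \frac{5}{4} + \frac{1}{4} + \frac{3}{2}\right)^{2} \left(-4\right) = \left(\frac{1}{2}\right)^{2} \left(-4\right) = \frac{1}{4} \left(-4\right) = -1$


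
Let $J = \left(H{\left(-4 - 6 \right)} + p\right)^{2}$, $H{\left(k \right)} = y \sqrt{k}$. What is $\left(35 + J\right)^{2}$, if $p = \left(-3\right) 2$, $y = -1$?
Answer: $2281 + 1464 i \sqrt{10} \approx 2281.0 + 4629.6 i$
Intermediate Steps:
$H{\left(k \right)} = - \sqrt{k}$
$p = -6$
$J = \left(-6 - i \sqrt{10}\right)^{2}$ ($J = \left(- \sqrt{-4 - 6} - 6\right)^{2} = \left(- \sqrt{-10} - 6\right)^{2} = \left(- i \sqrt{10} - 6\right)^{2} = \left(-6 - i \sqrt{10}\right)^{2} \approx 26.0 + 37.947 i$)
$\left(35 + J\right)^{2} = \left(35 + \left(6 + i \sqrt{10}\right)^{2}\right)^{2}$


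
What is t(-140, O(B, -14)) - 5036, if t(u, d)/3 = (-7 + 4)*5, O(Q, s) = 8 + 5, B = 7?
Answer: -5081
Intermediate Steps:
O(Q, s) = 13
t(u, d) = -45 (t(u, d) = 3*((-7 + 4)*5) = 3*(-3*5) = 3*(-15) = -45)
t(-140, O(B, -14)) - 5036 = -45 - 5036 = -5081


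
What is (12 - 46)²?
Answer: 1156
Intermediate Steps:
(12 - 46)² = (-34)² = 1156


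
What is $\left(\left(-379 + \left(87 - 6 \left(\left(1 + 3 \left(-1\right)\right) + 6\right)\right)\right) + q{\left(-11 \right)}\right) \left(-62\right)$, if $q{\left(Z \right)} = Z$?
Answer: $20274$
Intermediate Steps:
$\left(\left(-379 + \left(87 - 6 \left(\left(1 + 3 \left(-1\right)\right) + 6\right)\right)\right) + q{\left(-11 \right)}\right) \left(-62\right) = \left(\left(-379 + \left(87 - 6 \left(\left(1 + 3 \left(-1\right)\right) + 6\right)\right)\right) - 11\right) \left(-62\right) = \left(\left(-379 + \left(87 - 6 \left(\left(1 - 3\right) + 6\right)\right)\right) - 11\right) \left(-62\right) = \left(\left(-379 + \left(87 - 6 \left(-2 + 6\right)\right)\right) - 11\right) \left(-62\right) = \left(\left(-379 + \left(87 - 6 \cdot 4\right)\right) - 11\right) \left(-62\right) = \left(\left(-379 + \left(87 - 24\right)\right) - 11\right) \left(-62\right) = \left(\left(-379 + 63\right) - 11\right) \left(-62\right) = \left(-316 - 11\right) \left(-62\right) = \left(-327\right) \left(-62\right) = 20274$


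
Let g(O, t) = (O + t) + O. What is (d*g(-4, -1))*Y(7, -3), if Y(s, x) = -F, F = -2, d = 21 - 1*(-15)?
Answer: -648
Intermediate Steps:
d = 36 (d = 21 + 15 = 36)
g(O, t) = t + 2*O
Y(s, x) = 2 (Y(s, x) = -1*(-2) = 2)
(d*g(-4, -1))*Y(7, -3) = (36*(-1 + 2*(-4)))*2 = (36*(-1 - 8))*2 = (36*(-9))*2 = -324*2 = -648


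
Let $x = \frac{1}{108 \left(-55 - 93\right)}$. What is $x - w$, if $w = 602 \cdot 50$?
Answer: $- \frac{481118401}{15984} \approx -30100.0$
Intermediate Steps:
$x = - \frac{1}{15984}$ ($x = \frac{1}{108 \left(-148\right)} = \frac{1}{-15984} = - \frac{1}{15984} \approx -6.2563 \cdot 10^{-5}$)
$w = 30100$
$x - w = - \frac{1}{15984} - 30100 = - \frac{481118401}{15984}$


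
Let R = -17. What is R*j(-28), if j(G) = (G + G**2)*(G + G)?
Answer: 719712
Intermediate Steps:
j(G) = 2*G*(G + G**2) (j(G) = (G + G**2)*(2*G) = 2*G*(G + G**2))
R*j(-28) = -34*(-28)**2*(1 - 28) = -34*784*(-27) = -17*(-42336) = 719712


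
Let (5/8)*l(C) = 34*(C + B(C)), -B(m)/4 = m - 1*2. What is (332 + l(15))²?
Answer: 70627216/25 ≈ 2.8251e+6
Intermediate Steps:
B(m) = 8 - 4*m (B(m) = -4*(m - 1*2) = -4*(m - 2) = -4*(-2 + m) = 8 - 4*m)
l(C) = 2176/5 - 816*C/5 (l(C) = 8*(34*(C + (8 - 4*C)))/5 = 8*(34*(8 - 3*C))/5 = 8*(272 - 102*C)/5 = 2176/5 - 816*C/5)
(332 + l(15))² = (332 + (2176/5 - 816/5*15))² = (332 + (2176/5 - 2448))² = (332 - 10064/5)² = (-8404/5)² = 70627216/25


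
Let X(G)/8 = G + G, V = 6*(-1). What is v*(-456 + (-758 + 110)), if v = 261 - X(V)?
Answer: -394128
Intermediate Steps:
V = -6
X(G) = 16*G (X(G) = 8*(G + G) = 8*(2*G) = 16*G)
v = 357 (v = 261 - 16*(-6) = 261 - 1*(-96) = 261 + 96 = 357)
v*(-456 + (-758 + 110)) = 357*(-456 + (-758 + 110)) = 357*(-456 - 648) = 357*(-1104) = -394128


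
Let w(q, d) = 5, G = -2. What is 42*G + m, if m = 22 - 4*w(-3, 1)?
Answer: -82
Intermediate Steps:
m = 2 (m = 22 - 4*5 = 22 - 20 = 2)
42*G + m = 42*(-2) + 2 = -84 + 2 = -82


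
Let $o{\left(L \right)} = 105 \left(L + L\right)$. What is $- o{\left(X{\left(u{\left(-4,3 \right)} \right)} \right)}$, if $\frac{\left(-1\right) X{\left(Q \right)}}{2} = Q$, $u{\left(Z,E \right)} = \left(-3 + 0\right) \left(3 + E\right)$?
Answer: $-7560$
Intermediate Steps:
$u{\left(Z,E \right)} = -9 - 3 E$ ($u{\left(Z,E \right)} = - 3 \left(3 + E\right) = -9 - 3 E$)
$X{\left(Q \right)} = - 2 Q$
$o{\left(L \right)} = 210 L$ ($o{\left(L \right)} = 105 \cdot 2 L = 210 L$)
$- o{\left(X{\left(u{\left(-4,3 \right)} \right)} \right)} = - 210 \left(- 2 \left(-9 - 9\right)\right) = - 210 \left(\left(-2\right) \left(-18\right)\right) = - 210 \cdot 36 = \left(-1\right) 7560 = -7560$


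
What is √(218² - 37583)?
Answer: √9941 ≈ 99.705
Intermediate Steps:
√(218² - 37583) = √(47524 - 37583) = √9941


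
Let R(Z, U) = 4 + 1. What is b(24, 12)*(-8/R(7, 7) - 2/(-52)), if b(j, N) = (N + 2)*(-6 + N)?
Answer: -8526/65 ≈ -131.17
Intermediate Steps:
R(Z, U) = 5
b(j, N) = (-6 + N)*(2 + N) (b(j, N) = (2 + N)*(-6 + N) = (-6 + N)*(2 + N))
b(24, 12)*(-8/R(7, 7) - 2/(-52)) = (-12 + 12² - 4*12)*(-8/5 - 2/(-52)) = (-12 + 144 - 48)*(-8*⅕ - 2*(-1/52)) = 84*(-8/5 + 1/26) = 84*(-203/130) = -8526/65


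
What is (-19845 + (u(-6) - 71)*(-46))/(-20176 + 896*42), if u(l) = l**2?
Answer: -18235/17456 ≈ -1.0446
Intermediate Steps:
(-19845 + (u(-6) - 71)*(-46))/(-20176 + 896*42) = (-19845 + ((-6)**2 - 71)*(-46))/(-20176 + 896*42) = (-19845 + (36 - 71)*(-46))/(-20176 + 37632) = (-19845 - 35*(-46))/17456 = (-19845 + 1610)*(1/17456) = -18235*1/17456 = -18235/17456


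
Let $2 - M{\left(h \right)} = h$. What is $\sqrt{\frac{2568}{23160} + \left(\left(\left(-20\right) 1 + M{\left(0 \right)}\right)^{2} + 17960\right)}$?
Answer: $\frac{3 \sqrt{1891846795}}{965} \approx 135.22$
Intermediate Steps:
$M{\left(h \right)} = 2 - h$
$\sqrt{\frac{2568}{23160} + \left(\left(\left(-20\right) 1 + M{\left(0 \right)}\right)^{2} + 17960\right)} = \sqrt{\frac{2568}{23160} + \left(\left(\left(-20\right) 1 + \left(2 - 0\right)\right)^{2} + 17960\right)} = \sqrt{2568 \cdot \frac{1}{23160} + \left(\left(-20 + \left(2 + 0\right)\right)^{2} + 17960\right)} = \sqrt{\frac{107}{965} + \left(\left(-20 + 2\right)^{2} + 17960\right)} = \sqrt{\frac{107}{965} + \left(\left(-18\right)^{2} + 17960\right)} = \sqrt{\frac{107}{965} + \left(324 + 17960\right)} = \sqrt{\frac{107}{965} + 18284} = \sqrt{\frac{17644167}{965}} = \frac{3 \sqrt{1891846795}}{965}$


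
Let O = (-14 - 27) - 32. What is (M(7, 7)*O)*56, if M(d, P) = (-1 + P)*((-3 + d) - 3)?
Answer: -24528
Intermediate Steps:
O = -73 (O = -41 - 32 = -73)
M(d, P) = (-1 + P)*(-6 + d)
(M(7, 7)*O)*56 = ((6 - 1*7 - 6*7 + 7*7)*(-73))*56 = ((6 - 7 - 42 + 49)*(-73))*56 = (6*(-73))*56 = -438*56 = -24528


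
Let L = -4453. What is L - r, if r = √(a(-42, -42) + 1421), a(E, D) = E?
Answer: -4453 - √1379 ≈ -4490.1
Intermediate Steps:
r = √1379 (r = √(-42 + 1421) = √1379 ≈ 37.135)
L - r = -4453 - √1379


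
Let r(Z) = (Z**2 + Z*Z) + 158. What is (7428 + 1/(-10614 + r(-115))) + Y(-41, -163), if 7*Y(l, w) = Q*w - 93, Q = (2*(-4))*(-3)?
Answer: 767568061/111958 ≈ 6855.9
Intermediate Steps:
Q = 24 (Q = -8*(-3) = 24)
r(Z) = 158 + 2*Z**2 (r(Z) = (Z**2 + Z**2) + 158 = 2*Z**2 + 158 = 158 + 2*Z**2)
Y(l, w) = -93/7 + 24*w/7 (Y(l, w) = (24*w - 93)/7 = (-93 + 24*w)/7 = -93/7 + 24*w/7)
(7428 + 1/(-10614 + r(-115))) + Y(-41, -163) = (7428 + 1/(-10614 + (158 + 2*(-115)**2))) + (-93/7 + (24/7)*(-163)) = (7428 + 1/(-10614 + (158 + 2*13225))) + (-93/7 - 3912/7) = (7428 + 1/(-10614 + (158 + 26450))) - 4005/7 = (7428 + 1/(-10614 + 26608)) - 4005/7 = (7428 + 1/15994) - 4005/7 = 118803433/15994 - 4005/7 = 767568061/111958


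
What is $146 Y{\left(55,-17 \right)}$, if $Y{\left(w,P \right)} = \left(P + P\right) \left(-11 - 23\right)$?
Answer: $168776$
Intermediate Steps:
$Y{\left(w,P \right)} = - 68 P$ ($Y{\left(w,P \right)} = 2 P \left(-34\right) = - 68 P$)
$146 Y{\left(55,-17 \right)} = 146 \left(\left(-68\right) \left(-17\right)\right) = 146 \cdot 1156 = 168776$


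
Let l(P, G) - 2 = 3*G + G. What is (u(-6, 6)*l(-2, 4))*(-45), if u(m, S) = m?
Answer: 4860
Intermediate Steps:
l(P, G) = 2 + 4*G (l(P, G) = 2 + (3*G + G) = 2 + 4*G)
(u(-6, 6)*l(-2, 4))*(-45) = -6*(2 + 4*4)*(-45) = -6*(2 + 16)*(-45) = -6*18*(-45) = -108*(-45) = 4860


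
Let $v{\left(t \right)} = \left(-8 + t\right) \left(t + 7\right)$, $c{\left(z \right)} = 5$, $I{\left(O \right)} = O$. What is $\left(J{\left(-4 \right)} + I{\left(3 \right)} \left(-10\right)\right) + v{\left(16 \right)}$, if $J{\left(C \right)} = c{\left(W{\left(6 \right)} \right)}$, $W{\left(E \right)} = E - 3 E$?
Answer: $159$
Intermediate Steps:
$W{\left(E \right)} = - 2 E$
$J{\left(C \right)} = 5$
$v{\left(t \right)} = \left(-8 + t\right) \left(7 + t\right)$
$\left(J{\left(-4 \right)} + I{\left(3 \right)} \left(-10\right)\right) + v{\left(16 \right)} = \left(5 + 3 \left(-10\right)\right) - \left(72 - 256\right) = \left(5 - 30\right) - -184 = -25 + 184 = 159$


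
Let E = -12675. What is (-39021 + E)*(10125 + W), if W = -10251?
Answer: 6513696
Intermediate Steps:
(-39021 + E)*(10125 + W) = (-39021 - 12675)*(10125 - 10251) = -51696*(-126) = 6513696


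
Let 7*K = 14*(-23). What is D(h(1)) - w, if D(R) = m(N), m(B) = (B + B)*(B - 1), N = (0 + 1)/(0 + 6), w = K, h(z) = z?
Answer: 823/18 ≈ 45.722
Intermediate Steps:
K = -46 (K = (14*(-23))/7 = (1/7)*(-322) = -46)
w = -46
N = 1/6 ≈ 0.16667
m(B) = 2*B*(-1 + B) (m(B) = (2*B)*(-1 + B) = 2*B*(-1 + B))
D(R) = -5/18 (D(R) = 2*(1/6)*(-1 + 1/6) = 2*(1/6)*(-5/6) = -5/18)
D(h(1)) - w = -5/18 - 1*(-46) = -5/18 + 46 = 823/18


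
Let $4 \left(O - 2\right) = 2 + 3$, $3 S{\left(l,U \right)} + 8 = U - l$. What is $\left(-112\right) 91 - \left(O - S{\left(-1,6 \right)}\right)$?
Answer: $- \frac{122347}{12} \approx -10196.0$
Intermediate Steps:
$S{\left(l,U \right)} = - \frac{8}{3} - \frac{l}{3} + \frac{U}{3}$ ($S{\left(l,U \right)} = - \frac{8}{3} + \frac{U - l}{3} = - \frac{8}{3} + \left(- \frac{l}{3} + \frac{U}{3}\right) = - \frac{8}{3} - \frac{l}{3} + \frac{U}{3}$)
$O = \frac{13}{4}$ ($O = 2 + \frac{2 + 3}{4} = 2 + \frac{1}{4} \cdot 5 = 2 + \frac{5}{4} = \frac{13}{4} \approx 3.25$)
$\left(-112\right) 91 - \left(O - S{\left(-1,6 \right)}\right) = \left(-112\right) 91 - \frac{43}{12} = -10192 + \left(\left(- \frac{8}{3} + \frac{1}{3} + 2\right) - \frac{13}{4}\right) = -10192 - \frac{43}{12} = - \frac{122347}{12}$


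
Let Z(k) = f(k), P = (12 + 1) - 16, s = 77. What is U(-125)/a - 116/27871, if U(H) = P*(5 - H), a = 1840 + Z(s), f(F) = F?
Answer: -3697354/17809569 ≈ -0.20760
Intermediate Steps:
P = -3 (P = 13 - 16 = -3)
Z(k) = k
a = 1917 (a = 1840 + 77 = 1917)
U(H) = -15 + 3*H (U(H) = -3*(5 - H) = -15 + 3*H)
U(-125)/a - 116/27871 = (-15 + 3*(-125))/1917 - 116/27871 = (-15 - 375)*(1/1917) - 116*1/27871 = -390*1/1917 - 116/27871 = -130/639 - 116/27871 = -3697354/17809569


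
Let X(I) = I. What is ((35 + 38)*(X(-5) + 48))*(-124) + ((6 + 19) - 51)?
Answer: -389262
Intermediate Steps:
((35 + 38)*(X(-5) + 48))*(-124) + ((6 + 19) - 51) = ((35 + 38)*(-5 + 48))*(-124) + ((6 + 19) - 51) = (73*43)*(-124) + (25 - 51) = 3139*(-124) - 26 = -389236 - 26 = -389262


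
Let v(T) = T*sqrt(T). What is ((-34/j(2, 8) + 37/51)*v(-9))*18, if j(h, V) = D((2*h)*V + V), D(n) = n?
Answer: 10287*I/170 ≈ 60.512*I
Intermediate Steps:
v(T) = T**(3/2)
j(h, V) = V + 2*V*h (j(h, V) = (2*h)*V + V = 2*V*h + V = V + 2*V*h)
((-34/j(2, 8) + 37/51)*v(-9))*18 = ((-34*1/(8*(1 + 2*2)) + 37/51)*(-9)**(3/2))*18 = ((-34*1/(8*(1 + 4)) + 37*(1/51))*(-27*I))*18 = ((-34/(8*5) + 37/51)*(-27*I))*18 = ((-34/40 + 37/51)*(-27*I))*18 = ((-34*1/40 + 37/51)*(-27*I))*18 = ((-17/20 + 37/51)*(-27*I))*18 = -(-1143)*I/340*18 = (1143*I/340)*18 = 10287*I/170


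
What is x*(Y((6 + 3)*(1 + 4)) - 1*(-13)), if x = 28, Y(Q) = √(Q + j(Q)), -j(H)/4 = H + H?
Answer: 364 + 84*I*√35 ≈ 364.0 + 496.95*I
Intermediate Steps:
j(H) = -8*H (j(H) = -4*(H + H) = -8*H)
Y(Q) = √7*√(-Q) (Y(Q) = √(Q - 8*Q) = √(-7*Q) = √7*√(-Q))
x*(Y((6 + 3)*(1 + 4)) - 1*(-13)) = 28*(√7*√(-(6 + 3)*(1 + 4)) - 1*(-13)) = 28*(√7*√(-9*5) + 13) = 28*(√7*√(-1*45) + 13) = 28*(√7*√(-45) + 13) = 28*(√7*(3*I*√5) + 13) = 28*(3*I*√35 + 13) = 28*(13 + 3*I*√35) = 364 + 84*I*√35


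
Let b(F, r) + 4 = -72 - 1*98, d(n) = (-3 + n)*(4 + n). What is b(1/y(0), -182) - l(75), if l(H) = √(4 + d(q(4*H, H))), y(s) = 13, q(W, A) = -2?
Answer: -174 - I*√6 ≈ -174.0 - 2.4495*I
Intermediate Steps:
b(F, r) = -174 (b(F, r) = -4 + (-72 - 1*98) = -4 + (-72 - 98) = -4 - 170 = -174)
l(H) = I*√6 (l(H) = √(4 + (-12 - 2 + (-2)²)) = √(4 + (-12 - 2 + 4)) = √(4 - 10) = √(-6) = I*√6)
b(1/y(0), -182) - l(75) = -174 - I*√6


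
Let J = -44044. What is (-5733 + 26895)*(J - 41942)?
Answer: -1819635732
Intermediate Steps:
(-5733 + 26895)*(J - 41942) = (-5733 + 26895)*(-44044 - 41942) = 21162*(-85986) = -1819635732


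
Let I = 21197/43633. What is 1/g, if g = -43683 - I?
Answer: -43633/1906041536 ≈ -2.2892e-5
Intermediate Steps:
I = 21197/43633 (I = 21197*(1/43633) = 21197/43633 ≈ 0.48580)
g = -1906041536/43633 (g = -43683 - 1*21197/43633 = -43683 - 21197/43633 = -1906041536/43633 ≈ -43684.)
1/g = 1/(-1906041536/43633) = -43633/1906041536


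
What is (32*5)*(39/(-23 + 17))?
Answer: -1040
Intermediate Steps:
(32*5)*(39/(-23 + 17)) = 160*(39/(-6)) = 160*(39*(-1/6)) = 160*(-13/2) = -1040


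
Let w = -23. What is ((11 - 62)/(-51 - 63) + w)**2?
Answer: 734449/1444 ≈ 508.62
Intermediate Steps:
((11 - 62)/(-51 - 63) + w)**2 = ((11 - 62)/(-51 - 63) - 23)**2 = (-51/(-114) - 23)**2 = (-51*(-1/114) - 23)**2 = (17/38 - 23)**2 = (-857/38)**2 = 734449/1444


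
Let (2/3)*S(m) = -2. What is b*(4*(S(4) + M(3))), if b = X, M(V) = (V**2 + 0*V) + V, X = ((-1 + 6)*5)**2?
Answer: 22500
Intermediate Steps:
X = 625 (X = (5*5)**2 = 25**2 = 625)
M(V) = V + V**2 (M(V) = (V**2 + 0) + V = V**2 + V = V + V**2)
b = 625
S(m) = -3 (S(m) = (3/2)*(-2) = -3)
b*(4*(S(4) + M(3))) = 625*(4*(-3 + 3*(1 + 3))) = 625*(4*(-3 + 3*4)) = 625*(4*(-3 + 12)) = 625*(4*9) = 625*36 = 22500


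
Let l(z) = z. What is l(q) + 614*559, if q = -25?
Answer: 343201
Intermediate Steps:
l(q) + 614*559 = -25 + 614*559 = -25 + 343226 = 343201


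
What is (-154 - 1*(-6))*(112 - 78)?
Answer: -5032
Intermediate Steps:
(-154 - 1*(-6))*(112 - 78) = (-154 + 6)*34 = -148*34 = -5032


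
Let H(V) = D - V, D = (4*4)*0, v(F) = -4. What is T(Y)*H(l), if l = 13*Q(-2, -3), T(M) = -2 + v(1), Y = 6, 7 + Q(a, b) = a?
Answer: -702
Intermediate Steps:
Q(a, b) = -7 + a
D = 0 (D = 16*0 = 0)
T(M) = -6 (T(M) = -2 - 4 = -6)
l = -117 (l = 13*(-7 - 2) = 13*(-9) = -117)
H(V) = -V (H(V) = 0 - V = -V)
T(Y)*H(l) = -(-6)*(-117) = -6*117 = -702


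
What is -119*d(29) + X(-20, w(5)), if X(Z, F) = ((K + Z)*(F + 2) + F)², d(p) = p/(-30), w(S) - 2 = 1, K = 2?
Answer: 230521/30 ≈ 7684.0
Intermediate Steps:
w(S) = 3 (w(S) = 2 + 1 = 3)
d(p) = -p/30 (d(p) = p*(-1/30) = -p/30)
X(Z, F) = (F + (2 + F)*(2 + Z))² (X(Z, F) = ((2 + Z)*(F + 2) + F)² = ((2 + Z)*(2 + F) + F)² = ((2 + F)*(2 + Z) + F)² = (F + (2 + F)*(2 + Z))²)
-119*d(29) + X(-20, w(5)) = -(-119)*29/30 + (4 + 2*(-20) + 3*3 + 3*(-20))² = -119*(-29/30) + (4 - 40 + 9 - 60)² = 3451/30 + (-87)² = 3451/30 + 7569 = 230521/30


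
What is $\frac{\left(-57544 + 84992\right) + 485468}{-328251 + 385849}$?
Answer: $\frac{256458}{28799} \approx 8.9051$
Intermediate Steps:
$\frac{\left(-57544 + 84992\right) + 485468}{-328251 + 385849} = \frac{27448 + 485468}{57598} = 512916 \cdot \frac{1}{57598} = \frac{256458}{28799}$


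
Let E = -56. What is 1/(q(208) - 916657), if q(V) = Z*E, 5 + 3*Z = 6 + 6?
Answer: -3/2750363 ≈ -1.0908e-6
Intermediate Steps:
Z = 7/3 (Z = -5/3 + (6 + 6)/3 = -5/3 + (1/3)*12 = -5/3 + 4 = 7/3 ≈ 2.3333)
q(V) = -392/3 (q(V) = (7/3)*(-56) = -392/3)
1/(q(208) - 916657) = 1/(-392/3 - 916657) = 1/(-2750363/3) = -3/2750363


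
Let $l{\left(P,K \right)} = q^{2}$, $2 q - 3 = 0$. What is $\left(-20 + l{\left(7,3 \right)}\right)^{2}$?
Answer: $\frac{5041}{16} \approx 315.06$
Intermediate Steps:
$q = \frac{3}{2}$ ($q = \frac{3}{2} + \frac{1}{2} \cdot 0 = \frac{3}{2} + 0 = \frac{3}{2} \approx 1.5$)
$l{\left(P,K \right)} = \frac{9}{4}$ ($l{\left(P,K \right)} = \left(\frac{3}{2}\right)^{2} = \frac{9}{4}$)
$\left(-20 + l{\left(7,3 \right)}\right)^{2} = \left(-20 + \frac{9}{4}\right)^{2} = \left(- \frac{71}{4}\right)^{2} = \frac{5041}{16}$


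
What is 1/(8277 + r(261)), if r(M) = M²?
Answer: 1/76398 ≈ 1.3089e-5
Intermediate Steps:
1/(8277 + r(261)) = 1/(8277 + 261²) = 1/(8277 + 68121) = 1/76398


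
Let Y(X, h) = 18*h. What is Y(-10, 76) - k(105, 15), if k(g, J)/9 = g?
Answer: 423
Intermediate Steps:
k(g, J) = 9*g
Y(-10, 76) - k(105, 15) = 18*76 - 9*105 = 1368 - 1*945 = 1368 - 945 = 423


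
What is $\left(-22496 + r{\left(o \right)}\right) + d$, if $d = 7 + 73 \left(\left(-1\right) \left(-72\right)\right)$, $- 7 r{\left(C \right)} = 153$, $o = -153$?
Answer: $- \frac{120784}{7} \approx -17255.0$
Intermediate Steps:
$r{\left(C \right)} = - \frac{153}{7}$ ($r{\left(C \right)} = \left(- \frac{1}{7}\right) 153 = - \frac{153}{7}$)
$d = 5263$ ($d = 7 + 73 \cdot 72 = 7 + 5256 = 5263$)
$\left(-22496 + r{\left(o \right)}\right) + d = \left(-22496 - \frac{153}{7}\right) + 5263 = - \frac{157625}{7} + 5263 = - \frac{120784}{7}$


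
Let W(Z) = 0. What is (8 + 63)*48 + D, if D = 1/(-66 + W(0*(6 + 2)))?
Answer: 224927/66 ≈ 3408.0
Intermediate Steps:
D = -1/66 (D = 1/(-66 + 0) = 1/(-66) = -1/66 ≈ -0.015152)
(8 + 63)*48 + D = (8 + 63)*48 - 1/66 = 71*48 - 1/66 = 3408 - 1/66 = 224927/66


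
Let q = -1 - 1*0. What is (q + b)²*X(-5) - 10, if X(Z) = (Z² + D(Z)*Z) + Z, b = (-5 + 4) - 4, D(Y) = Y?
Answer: 1610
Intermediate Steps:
b = -5 (b = -1 - 4 = -5)
q = -1 (q = -1 + 0 = -1)
X(Z) = Z + 2*Z² (X(Z) = (Z² + Z*Z) + Z = (Z² + Z²) + Z = 2*Z² + Z = Z + 2*Z²)
(q + b)²*X(-5) - 10 = (-1 - 5)²*(-5*(1 + 2*(-5))) - 10 = (-6)²*(-5*(1 - 10)) - 10 = 36*(-5*(-9)) - 10 = 36*45 - 10 = 1620 - 10 = 1610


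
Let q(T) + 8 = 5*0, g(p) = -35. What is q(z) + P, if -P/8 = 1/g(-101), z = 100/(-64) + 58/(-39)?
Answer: -272/35 ≈ -7.7714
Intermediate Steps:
z = -1903/624 (z = 100*(-1/64) + 58*(-1/39) = -25/16 - 58/39 = -1903/624 ≈ -3.0497)
q(T) = -8 (q(T) = -8 + 5*0 = -8 + 0 = -8)
P = 8/35 (P = -8/(-35) = -8*(-1/35) = 8/35 ≈ 0.22857)
q(z) + P = -8 + 8/35 = -272/35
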